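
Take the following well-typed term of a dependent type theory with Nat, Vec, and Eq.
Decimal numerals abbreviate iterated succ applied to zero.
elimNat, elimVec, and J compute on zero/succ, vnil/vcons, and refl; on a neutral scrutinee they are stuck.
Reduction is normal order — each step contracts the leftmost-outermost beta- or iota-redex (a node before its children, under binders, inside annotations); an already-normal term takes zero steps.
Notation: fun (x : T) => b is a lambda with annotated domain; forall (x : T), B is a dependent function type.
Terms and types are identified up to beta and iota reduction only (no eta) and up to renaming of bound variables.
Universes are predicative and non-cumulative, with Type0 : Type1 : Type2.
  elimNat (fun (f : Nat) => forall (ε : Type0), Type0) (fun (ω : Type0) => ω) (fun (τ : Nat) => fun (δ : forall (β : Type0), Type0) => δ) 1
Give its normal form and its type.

resulting normal form:
  fun (f : Type0) => f
the term's type:
  forall (f : Type0), Type0
observation: the first redex contracted is an elimNat iota-redex; the normal form is reached in 4 normal-order steps.


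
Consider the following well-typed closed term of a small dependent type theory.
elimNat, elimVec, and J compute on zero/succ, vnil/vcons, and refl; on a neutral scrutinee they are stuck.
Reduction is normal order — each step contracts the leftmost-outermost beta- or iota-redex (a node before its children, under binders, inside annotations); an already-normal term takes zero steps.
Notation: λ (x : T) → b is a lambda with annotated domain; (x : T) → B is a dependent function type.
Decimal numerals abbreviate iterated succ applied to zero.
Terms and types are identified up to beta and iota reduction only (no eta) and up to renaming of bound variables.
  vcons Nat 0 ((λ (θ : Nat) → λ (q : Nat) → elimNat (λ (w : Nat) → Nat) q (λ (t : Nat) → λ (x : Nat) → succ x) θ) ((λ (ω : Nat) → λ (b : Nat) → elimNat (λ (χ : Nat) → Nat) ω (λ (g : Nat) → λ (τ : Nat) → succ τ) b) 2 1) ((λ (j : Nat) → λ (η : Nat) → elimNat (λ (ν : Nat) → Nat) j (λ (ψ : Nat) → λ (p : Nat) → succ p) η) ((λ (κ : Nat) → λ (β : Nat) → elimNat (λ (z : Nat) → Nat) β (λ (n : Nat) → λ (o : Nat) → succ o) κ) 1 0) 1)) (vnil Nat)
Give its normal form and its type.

reduced normal form:
  vcons Nat 0 5 (vnil Nat)
type:
  Vec Nat 1
observation: reduction starts at a beta-redex, and 30 normal-order steps reach the normal form.


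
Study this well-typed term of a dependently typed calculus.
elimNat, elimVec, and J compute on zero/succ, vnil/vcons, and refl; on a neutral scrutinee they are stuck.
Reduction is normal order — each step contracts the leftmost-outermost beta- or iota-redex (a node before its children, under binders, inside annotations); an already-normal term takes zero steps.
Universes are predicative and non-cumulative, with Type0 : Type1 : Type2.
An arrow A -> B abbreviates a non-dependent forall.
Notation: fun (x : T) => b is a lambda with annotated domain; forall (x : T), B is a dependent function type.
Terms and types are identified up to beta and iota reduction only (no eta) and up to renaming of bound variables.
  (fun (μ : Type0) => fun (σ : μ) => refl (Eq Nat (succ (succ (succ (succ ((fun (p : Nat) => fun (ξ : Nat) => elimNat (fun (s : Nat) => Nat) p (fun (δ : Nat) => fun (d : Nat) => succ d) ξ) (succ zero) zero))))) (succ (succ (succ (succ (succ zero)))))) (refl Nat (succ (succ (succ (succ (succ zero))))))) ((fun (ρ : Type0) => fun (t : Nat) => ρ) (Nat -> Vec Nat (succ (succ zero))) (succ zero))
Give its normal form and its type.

normal form:
  fun (μ : Nat -> Vec Nat (succ (succ zero))) => refl (Eq Nat (succ (succ (succ (succ (succ zero))))) (succ (succ (succ (succ (succ zero)))))) (refl Nat (succ (succ (succ (succ (succ zero))))))
type:
  (Nat -> Vec Nat (succ (succ zero))) -> Eq (Eq Nat (succ (succ (succ (succ (succ zero))))) (succ (succ (succ (succ (succ zero)))))) (refl Nat (succ (succ (succ (succ (succ zero)))))) (refl Nat (succ (succ (succ (succ (succ zero))))))
observation: reduction starts at a beta-redex, and 6 normal-order steps reach the normal form.


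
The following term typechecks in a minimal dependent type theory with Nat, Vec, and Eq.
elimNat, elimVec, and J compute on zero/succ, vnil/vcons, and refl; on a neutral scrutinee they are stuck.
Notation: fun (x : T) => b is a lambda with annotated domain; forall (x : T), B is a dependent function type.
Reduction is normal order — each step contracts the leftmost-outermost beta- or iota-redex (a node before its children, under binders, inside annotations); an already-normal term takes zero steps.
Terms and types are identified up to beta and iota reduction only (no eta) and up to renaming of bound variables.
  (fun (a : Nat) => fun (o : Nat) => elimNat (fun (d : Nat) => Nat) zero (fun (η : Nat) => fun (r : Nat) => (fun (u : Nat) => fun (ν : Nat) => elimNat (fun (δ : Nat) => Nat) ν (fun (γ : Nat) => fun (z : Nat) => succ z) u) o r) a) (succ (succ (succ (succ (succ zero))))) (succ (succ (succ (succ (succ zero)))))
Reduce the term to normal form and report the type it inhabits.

reduced normal form:
  succ (succ (succ (succ (succ (succ (succ (succ (succ (succ (succ (succ (succ (succ (succ (succ (succ (succ (succ (succ (succ (succ (succ (succ (succ zero))))))))))))))))))))))))
the term's type:
  Nat


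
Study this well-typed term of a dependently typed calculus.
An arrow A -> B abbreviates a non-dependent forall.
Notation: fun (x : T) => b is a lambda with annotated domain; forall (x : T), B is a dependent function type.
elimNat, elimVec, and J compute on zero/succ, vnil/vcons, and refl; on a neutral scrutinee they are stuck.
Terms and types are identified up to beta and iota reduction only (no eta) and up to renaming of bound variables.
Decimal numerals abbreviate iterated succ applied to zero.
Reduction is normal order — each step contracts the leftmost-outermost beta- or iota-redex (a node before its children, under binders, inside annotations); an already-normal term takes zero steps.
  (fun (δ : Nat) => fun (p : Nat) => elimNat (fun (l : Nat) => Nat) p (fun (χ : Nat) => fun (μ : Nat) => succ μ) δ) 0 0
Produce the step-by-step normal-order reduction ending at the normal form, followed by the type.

normal-order reduction:
  (fun (δ : Nat) => fun (p : Nat) => elimNat (fun (l : Nat) => Nat) p (fun (χ : Nat) => fun (μ : Nat) => succ μ) δ) 0 0
  ~> (fun (δ : Nat) => elimNat (fun (p : Nat) => Nat) δ (fun (l : Nat) => fun (χ : Nat) => succ χ) 0) 0
  ~> elimNat (fun (δ : Nat) => Nat) 0 (fun (p : Nat) => fun (l : Nat) => succ l) 0
  ~> 0
type:
  Nat


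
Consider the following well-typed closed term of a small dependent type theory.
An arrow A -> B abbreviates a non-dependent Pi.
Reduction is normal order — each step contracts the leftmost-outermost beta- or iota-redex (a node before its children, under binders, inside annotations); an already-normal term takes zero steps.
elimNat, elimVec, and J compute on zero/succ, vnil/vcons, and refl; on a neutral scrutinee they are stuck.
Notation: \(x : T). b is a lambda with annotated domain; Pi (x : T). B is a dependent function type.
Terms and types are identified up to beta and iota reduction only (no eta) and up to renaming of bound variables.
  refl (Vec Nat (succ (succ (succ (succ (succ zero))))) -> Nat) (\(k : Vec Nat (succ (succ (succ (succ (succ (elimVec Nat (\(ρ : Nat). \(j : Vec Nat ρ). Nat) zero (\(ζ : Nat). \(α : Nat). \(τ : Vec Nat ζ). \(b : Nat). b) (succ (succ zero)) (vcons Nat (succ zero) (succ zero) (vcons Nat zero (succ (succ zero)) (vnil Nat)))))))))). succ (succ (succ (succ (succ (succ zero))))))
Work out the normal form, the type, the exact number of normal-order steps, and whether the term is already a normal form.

resulting normal form:
  refl (Vec Nat (succ (succ (succ (succ (succ zero))))) -> Nat) (\(k : Vec Nat (succ (succ (succ (succ (succ zero)))))). succ (succ (succ (succ (succ (succ zero))))))
type:
  Eq (Vec Nat (succ (succ (succ (succ (succ zero))))) -> Nat) (\(k : Vec Nat (succ (succ (succ (succ (succ zero)))))). succ (succ (succ (succ (succ (succ zero)))))) (\(ρ : Vec Nat (succ (succ (succ (succ (succ zero)))))). succ (succ (succ (succ (succ (succ zero))))))
normal-order step count: 11
started in normal form: no
first redex: an elimVec iota-redex


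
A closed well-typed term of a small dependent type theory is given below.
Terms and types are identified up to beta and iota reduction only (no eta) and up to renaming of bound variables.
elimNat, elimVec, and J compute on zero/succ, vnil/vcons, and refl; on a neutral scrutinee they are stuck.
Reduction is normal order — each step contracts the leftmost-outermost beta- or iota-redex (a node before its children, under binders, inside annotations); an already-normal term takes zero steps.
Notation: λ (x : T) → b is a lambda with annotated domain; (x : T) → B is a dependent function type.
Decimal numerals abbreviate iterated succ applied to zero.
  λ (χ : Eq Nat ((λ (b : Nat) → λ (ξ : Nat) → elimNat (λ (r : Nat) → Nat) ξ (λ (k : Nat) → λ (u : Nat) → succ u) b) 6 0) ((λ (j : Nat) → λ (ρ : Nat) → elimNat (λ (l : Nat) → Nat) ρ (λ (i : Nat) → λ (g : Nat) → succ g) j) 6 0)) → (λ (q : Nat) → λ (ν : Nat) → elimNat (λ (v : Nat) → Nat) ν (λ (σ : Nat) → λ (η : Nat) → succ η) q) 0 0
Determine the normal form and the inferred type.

normal form:
  λ (χ : Eq Nat 6 6) → 0
type:
  (χ : Eq Nat 6 6) → Nat
observation: the leftmost-outermost redex is a beta-redex, and normalization takes 45 steps.


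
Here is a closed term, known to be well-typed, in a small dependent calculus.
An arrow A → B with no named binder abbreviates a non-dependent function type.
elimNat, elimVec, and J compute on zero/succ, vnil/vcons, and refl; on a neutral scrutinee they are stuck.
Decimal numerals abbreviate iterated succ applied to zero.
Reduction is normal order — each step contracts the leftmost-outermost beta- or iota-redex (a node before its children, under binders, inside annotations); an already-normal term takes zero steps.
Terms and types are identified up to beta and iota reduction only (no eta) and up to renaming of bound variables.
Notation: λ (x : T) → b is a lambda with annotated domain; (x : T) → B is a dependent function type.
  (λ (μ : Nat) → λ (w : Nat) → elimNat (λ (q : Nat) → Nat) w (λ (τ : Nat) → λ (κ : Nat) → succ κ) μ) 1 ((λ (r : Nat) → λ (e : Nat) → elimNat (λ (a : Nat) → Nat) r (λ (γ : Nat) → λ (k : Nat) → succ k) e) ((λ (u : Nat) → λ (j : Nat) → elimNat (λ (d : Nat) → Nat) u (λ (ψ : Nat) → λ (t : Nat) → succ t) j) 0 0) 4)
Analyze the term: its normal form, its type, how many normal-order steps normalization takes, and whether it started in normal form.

reduced normal form:
  5
type:
  Nat
reduction steps (normal order): 24
started in normal form: no
first redex: a beta-redex


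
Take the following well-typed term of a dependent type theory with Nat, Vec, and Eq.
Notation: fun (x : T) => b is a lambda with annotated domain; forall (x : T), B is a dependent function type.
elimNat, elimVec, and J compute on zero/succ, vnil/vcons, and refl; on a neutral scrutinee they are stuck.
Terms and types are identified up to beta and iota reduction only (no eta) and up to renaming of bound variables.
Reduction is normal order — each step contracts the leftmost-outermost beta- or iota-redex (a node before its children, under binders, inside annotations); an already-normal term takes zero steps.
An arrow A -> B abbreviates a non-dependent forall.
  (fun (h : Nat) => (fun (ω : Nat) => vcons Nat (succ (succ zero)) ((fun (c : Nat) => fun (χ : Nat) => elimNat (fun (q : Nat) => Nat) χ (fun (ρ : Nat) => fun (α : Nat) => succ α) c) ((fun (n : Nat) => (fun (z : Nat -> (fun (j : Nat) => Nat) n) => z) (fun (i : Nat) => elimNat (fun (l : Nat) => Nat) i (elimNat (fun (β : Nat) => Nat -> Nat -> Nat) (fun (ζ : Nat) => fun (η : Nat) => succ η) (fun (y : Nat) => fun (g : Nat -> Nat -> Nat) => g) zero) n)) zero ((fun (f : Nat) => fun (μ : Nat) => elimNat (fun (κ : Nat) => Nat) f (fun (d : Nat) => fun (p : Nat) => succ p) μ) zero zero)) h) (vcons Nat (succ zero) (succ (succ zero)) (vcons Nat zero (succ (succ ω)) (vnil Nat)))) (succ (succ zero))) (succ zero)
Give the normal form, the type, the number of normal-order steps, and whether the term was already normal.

reduced normal form:
  vcons Nat (succ (succ zero)) (succ zero) (vcons Nat (succ zero) (succ (succ zero)) (vcons Nat zero (succ (succ (succ (succ zero)))) (vnil Nat)))
inferred type:
  Vec Nat (succ (succ (succ zero)))
steps to reach normal form (normal order): 12
term was already normal: no
first contracted redex: a beta-redex


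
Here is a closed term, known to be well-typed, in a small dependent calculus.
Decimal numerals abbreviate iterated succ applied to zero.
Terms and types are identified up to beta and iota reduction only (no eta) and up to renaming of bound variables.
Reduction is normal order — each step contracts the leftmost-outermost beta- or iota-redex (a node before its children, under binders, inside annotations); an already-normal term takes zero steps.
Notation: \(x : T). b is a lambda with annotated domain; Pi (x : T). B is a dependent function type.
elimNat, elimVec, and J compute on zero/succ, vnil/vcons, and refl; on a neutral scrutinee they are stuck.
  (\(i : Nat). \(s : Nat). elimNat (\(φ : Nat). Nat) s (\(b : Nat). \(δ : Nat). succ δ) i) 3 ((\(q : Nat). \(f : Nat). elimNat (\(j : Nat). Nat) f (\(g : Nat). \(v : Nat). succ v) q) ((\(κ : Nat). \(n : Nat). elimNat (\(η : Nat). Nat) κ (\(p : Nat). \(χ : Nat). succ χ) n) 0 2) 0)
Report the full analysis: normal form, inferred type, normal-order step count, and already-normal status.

reduced normal form:
  5
the term's type:
  Nat
normal-order step count: 30
started in normal form: no
first contracted redex: a beta-redex


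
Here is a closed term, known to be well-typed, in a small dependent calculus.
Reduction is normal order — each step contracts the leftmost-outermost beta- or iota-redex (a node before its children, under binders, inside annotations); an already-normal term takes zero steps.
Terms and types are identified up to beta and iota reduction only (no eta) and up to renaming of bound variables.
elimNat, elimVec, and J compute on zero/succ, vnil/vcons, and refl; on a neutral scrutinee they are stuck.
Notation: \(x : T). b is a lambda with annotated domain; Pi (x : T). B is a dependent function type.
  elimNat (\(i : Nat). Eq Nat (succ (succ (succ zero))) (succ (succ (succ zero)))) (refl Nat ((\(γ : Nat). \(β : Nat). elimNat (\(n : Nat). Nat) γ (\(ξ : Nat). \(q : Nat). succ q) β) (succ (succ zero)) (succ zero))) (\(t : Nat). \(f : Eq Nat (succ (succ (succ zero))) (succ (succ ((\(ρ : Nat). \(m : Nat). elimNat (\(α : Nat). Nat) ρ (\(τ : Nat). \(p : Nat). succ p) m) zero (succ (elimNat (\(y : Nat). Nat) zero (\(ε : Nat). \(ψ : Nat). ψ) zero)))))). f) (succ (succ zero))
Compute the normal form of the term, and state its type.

resulting normal form:
  refl Nat (succ (succ (succ zero)))
inferred type:
  Eq Nat (succ (succ (succ zero))) (succ (succ (succ zero)))


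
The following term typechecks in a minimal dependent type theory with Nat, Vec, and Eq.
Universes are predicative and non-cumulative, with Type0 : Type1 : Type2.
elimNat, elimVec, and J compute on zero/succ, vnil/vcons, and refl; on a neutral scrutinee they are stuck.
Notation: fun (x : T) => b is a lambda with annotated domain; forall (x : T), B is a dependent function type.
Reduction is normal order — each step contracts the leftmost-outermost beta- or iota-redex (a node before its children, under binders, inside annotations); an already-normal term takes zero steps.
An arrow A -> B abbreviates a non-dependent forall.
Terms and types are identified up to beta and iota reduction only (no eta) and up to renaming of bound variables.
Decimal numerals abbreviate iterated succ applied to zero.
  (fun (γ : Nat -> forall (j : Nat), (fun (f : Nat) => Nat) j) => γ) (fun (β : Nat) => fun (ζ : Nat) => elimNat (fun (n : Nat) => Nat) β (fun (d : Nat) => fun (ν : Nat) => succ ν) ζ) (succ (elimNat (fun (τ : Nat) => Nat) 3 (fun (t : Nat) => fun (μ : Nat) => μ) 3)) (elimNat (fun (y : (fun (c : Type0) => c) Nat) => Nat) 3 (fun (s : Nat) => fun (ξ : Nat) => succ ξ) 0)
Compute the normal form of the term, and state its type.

resulting normal form:
  7
inferred type:
  Nat


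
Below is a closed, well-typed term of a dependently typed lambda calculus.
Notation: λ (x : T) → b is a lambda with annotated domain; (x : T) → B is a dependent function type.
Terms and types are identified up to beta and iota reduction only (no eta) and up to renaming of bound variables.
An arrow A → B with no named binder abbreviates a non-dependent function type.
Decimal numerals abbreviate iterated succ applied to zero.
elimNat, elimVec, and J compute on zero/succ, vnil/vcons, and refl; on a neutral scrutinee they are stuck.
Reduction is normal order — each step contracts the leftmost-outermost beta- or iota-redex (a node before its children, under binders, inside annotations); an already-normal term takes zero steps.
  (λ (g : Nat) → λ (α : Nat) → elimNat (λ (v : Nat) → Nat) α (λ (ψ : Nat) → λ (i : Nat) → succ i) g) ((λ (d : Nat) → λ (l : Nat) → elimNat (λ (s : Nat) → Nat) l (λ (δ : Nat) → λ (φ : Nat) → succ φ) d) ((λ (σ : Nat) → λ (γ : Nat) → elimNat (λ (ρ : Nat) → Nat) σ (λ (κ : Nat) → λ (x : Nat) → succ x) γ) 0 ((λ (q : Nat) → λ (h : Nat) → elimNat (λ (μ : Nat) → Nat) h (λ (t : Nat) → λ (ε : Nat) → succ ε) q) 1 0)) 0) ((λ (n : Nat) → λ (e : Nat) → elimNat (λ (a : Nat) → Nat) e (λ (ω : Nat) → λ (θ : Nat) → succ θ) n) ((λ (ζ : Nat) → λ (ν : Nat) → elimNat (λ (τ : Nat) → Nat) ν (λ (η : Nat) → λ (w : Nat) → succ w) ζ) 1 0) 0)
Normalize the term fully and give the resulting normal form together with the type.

resulting normal form:
  2
type:
  Nat


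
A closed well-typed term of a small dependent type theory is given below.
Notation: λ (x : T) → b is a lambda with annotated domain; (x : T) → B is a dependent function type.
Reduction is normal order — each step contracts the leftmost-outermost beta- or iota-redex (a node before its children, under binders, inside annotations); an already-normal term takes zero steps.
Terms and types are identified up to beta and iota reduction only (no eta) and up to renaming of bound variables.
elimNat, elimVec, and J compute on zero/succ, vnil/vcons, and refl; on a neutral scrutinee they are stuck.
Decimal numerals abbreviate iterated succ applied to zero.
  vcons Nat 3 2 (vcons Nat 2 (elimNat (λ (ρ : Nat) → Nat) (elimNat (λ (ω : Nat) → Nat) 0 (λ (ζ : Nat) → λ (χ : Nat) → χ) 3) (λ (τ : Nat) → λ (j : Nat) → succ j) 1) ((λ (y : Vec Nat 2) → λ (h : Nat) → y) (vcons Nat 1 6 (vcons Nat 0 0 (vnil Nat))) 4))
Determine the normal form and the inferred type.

normal form:
  vcons Nat 3 2 (vcons Nat 2 1 (vcons Nat 1 6 (vcons Nat 0 0 (vnil Nat))))
inferred type:
  Vec Nat 4


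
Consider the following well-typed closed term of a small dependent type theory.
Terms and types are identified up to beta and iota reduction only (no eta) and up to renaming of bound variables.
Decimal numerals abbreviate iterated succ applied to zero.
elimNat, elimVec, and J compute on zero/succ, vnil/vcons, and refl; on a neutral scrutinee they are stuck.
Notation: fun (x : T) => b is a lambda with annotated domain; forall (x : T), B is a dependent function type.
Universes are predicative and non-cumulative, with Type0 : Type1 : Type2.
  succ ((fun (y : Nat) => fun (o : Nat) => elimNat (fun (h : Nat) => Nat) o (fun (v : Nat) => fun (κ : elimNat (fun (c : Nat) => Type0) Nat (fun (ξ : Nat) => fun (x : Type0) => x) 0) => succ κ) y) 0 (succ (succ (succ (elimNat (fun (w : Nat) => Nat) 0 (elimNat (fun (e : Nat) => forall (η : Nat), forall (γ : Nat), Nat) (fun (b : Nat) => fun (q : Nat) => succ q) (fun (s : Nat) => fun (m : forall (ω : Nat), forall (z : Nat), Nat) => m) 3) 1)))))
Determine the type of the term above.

inferred type:
  Nat


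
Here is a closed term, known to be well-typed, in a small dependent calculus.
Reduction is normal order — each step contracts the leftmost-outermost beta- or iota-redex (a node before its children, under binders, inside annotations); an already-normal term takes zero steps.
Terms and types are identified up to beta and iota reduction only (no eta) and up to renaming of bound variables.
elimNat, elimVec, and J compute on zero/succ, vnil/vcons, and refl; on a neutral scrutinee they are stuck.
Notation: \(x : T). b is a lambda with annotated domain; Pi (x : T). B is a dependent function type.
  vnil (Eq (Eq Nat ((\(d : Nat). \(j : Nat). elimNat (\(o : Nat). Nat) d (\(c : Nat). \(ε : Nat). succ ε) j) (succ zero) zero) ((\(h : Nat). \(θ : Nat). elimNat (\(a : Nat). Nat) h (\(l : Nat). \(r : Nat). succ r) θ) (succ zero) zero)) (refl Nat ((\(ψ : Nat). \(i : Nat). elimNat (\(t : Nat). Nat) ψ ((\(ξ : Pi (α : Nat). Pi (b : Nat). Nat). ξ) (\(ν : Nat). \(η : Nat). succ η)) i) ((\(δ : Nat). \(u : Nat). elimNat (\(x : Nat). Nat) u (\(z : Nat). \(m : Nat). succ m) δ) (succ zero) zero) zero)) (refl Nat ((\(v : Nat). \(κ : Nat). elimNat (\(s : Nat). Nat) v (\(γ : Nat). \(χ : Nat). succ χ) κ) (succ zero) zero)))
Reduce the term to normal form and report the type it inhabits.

normal form:
  vnil (Eq (Eq Nat (succ zero) (succ zero)) (refl Nat (succ zero)) (refl Nat (succ zero)))
inferred type:
  Vec (Eq (Eq Nat (succ zero) (succ zero)) (refl Nat (succ zero)) (refl Nat (succ zero))) zero
observation: 18 normal-order steps normalize the term, beginning with a beta-redex.


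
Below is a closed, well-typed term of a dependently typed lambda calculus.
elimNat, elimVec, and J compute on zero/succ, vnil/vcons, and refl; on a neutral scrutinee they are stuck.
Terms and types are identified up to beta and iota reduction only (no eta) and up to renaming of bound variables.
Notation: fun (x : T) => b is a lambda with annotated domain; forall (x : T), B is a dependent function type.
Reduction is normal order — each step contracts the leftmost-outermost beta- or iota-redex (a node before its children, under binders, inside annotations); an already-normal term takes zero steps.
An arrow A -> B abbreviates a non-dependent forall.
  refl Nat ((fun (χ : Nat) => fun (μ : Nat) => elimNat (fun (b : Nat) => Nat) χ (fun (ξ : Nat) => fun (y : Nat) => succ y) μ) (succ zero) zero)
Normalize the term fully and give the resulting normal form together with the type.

normal form:
  refl Nat (succ zero)
the term's type:
  Eq Nat (succ zero) (succ zero)
observation: contracting a beta-redex first, the term normalizes in 3 steps.


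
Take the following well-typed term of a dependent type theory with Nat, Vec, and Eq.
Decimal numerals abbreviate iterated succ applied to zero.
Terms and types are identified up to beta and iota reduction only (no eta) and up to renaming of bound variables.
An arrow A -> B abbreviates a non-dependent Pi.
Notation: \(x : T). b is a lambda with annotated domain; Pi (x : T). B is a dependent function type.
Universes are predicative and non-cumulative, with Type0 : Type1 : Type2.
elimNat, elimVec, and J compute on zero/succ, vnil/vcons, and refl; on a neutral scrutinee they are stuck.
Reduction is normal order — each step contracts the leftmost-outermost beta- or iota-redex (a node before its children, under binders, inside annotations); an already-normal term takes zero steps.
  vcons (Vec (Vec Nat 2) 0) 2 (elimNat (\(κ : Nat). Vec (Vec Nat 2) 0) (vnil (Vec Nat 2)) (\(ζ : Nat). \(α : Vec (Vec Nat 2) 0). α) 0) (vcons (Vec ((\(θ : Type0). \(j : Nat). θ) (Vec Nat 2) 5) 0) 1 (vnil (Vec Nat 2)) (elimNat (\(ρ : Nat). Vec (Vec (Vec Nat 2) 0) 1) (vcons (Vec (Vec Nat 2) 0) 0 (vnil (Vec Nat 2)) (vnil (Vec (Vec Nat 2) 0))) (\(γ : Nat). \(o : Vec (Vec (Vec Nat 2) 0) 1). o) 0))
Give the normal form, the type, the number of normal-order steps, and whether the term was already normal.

resulting normal form:
  vcons (Vec (Vec Nat 2) 0) 2 (vnil (Vec Nat 2)) (vcons (Vec (Vec Nat 2) 0) 1 (vnil (Vec Nat 2)) (vcons (Vec (Vec Nat 2) 0) 0 (vnil (Vec Nat 2)) (vnil (Vec (Vec Nat 2) 0))))
inferred type:
  Vec (Vec (Vec Nat 2) 0) 3
steps to reach normal form (normal order): 4
term was already normal: no
first redex: an elimNat iota-redex


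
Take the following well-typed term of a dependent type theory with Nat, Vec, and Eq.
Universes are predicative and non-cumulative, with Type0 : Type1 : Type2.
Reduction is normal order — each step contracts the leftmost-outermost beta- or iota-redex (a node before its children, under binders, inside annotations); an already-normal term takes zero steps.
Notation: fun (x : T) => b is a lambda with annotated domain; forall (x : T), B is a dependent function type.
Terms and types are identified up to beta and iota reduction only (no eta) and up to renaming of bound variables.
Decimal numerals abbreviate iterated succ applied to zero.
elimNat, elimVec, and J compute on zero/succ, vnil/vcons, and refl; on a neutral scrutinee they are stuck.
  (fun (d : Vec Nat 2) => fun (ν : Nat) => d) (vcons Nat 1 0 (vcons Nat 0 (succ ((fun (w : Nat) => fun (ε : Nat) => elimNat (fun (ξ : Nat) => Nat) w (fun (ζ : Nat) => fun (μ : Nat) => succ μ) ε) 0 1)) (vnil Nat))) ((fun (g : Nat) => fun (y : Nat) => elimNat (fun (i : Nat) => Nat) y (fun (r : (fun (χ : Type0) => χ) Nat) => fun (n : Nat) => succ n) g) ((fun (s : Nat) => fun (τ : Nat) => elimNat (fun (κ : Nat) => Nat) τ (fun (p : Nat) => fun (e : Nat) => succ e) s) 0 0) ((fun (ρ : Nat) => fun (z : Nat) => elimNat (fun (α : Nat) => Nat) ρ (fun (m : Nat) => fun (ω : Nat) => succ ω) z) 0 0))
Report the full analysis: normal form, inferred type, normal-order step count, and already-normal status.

reduced normal form:
  vcons Nat 1 0 (vcons Nat 0 2 (vnil Nat))
the term's type:
  Vec Nat 2
steps to reach normal form (normal order): 8
already normal: no
first contracted redex: a beta-redex


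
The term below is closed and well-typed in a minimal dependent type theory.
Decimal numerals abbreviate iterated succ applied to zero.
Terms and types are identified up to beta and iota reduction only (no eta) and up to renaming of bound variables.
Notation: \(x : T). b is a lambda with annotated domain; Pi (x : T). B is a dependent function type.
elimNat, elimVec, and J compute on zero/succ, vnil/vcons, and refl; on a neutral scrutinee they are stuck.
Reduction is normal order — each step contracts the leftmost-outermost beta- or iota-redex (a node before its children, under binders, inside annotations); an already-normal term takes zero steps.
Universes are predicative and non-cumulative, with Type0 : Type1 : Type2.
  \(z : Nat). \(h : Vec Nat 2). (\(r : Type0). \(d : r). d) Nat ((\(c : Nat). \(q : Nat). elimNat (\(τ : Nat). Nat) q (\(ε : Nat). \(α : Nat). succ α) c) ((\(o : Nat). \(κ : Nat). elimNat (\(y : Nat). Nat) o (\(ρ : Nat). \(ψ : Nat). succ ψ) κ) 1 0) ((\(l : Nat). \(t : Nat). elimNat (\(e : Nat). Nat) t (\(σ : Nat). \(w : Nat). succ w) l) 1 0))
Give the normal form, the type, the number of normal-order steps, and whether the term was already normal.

normal form:
  \(z : Nat). \(h : Vec Nat 2). 2
the term's type:
  Pi (z : Nat). Pi (h : Vec Nat 2). Nat
normal-order step count: 17
already normal: no
first contracted redex: a beta-redex


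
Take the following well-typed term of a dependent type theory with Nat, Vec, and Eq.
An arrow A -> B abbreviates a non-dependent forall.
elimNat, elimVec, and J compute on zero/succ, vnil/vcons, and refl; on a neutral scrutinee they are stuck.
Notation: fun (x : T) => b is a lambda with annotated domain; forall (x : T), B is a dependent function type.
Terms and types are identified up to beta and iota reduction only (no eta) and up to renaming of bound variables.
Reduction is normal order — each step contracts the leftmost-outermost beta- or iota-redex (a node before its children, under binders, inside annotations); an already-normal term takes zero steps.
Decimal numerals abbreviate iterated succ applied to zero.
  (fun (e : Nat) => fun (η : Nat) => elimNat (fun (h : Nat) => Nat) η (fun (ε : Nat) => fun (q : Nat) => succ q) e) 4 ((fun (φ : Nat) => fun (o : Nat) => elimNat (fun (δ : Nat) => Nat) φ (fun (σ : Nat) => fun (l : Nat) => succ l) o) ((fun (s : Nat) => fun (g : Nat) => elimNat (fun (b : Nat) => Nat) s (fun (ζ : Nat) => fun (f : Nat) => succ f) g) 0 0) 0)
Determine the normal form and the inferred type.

resulting normal form:
  4
inferred type:
  Nat
observation: contracting a beta-redex first, the term normalizes in 21 steps.


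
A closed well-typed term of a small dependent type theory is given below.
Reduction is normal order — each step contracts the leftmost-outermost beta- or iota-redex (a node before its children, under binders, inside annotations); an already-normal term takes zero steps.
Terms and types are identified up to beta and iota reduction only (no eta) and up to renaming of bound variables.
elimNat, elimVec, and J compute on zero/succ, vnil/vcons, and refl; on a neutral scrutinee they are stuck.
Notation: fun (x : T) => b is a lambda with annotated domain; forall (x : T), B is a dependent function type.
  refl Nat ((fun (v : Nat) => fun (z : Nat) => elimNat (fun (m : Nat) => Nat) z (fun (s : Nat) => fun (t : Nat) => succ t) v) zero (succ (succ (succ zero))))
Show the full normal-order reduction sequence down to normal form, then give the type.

normal-order reduction:
  refl Nat ((fun (v : Nat) => fun (z : Nat) => elimNat (fun (m : Nat) => Nat) z (fun (s : Nat) => fun (t : Nat) => succ t) v) zero (succ (succ (succ zero))))
  ~> refl Nat ((fun (v : Nat) => elimNat (fun (z : Nat) => Nat) v (fun (m : Nat) => fun (s : Nat) => succ s) zero) (succ (succ (succ zero))))
  ~> refl Nat (elimNat (fun (v : Nat) => Nat) (succ (succ (succ zero))) (fun (z : Nat) => fun (m : Nat) => succ m) zero)
  ~> refl Nat (succ (succ (succ zero)))
the term's type:
  Eq Nat (succ (succ (succ zero))) (succ (succ (succ zero)))


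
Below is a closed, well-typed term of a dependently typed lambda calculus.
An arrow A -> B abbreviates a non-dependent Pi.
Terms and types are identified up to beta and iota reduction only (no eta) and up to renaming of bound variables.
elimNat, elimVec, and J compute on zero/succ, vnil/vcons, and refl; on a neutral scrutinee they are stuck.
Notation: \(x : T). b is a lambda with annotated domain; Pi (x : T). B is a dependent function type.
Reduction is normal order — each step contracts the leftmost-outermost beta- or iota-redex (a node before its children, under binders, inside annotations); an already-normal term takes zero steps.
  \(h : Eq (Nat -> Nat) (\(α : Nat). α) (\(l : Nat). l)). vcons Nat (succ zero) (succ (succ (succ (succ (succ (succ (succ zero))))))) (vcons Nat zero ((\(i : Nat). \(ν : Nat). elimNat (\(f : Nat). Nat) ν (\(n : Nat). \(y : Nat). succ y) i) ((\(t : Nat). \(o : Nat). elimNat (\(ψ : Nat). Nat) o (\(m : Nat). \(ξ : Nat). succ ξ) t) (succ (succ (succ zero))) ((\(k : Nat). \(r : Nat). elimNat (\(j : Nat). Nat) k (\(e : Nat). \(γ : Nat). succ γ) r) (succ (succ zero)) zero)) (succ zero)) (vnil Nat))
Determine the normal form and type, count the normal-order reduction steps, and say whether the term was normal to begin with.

resulting normal form:
  \(h : Eq (Nat -> Nat) (\(α : Nat). α) (\(l : Nat). l)). vcons Nat (succ zero) (succ (succ (succ (succ (succ (succ (succ zero))))))) (vcons Nat zero (succ (succ (succ (succ (succ (succ zero)))))) (vnil Nat))
inferred type:
  Eq (Nat -> Nat) (\(h : Nat). h) (\(α : Nat). α) -> Vec Nat (succ (succ zero))
normal-order step count: 33
started in normal form: no
first contracted redex: a beta-redex


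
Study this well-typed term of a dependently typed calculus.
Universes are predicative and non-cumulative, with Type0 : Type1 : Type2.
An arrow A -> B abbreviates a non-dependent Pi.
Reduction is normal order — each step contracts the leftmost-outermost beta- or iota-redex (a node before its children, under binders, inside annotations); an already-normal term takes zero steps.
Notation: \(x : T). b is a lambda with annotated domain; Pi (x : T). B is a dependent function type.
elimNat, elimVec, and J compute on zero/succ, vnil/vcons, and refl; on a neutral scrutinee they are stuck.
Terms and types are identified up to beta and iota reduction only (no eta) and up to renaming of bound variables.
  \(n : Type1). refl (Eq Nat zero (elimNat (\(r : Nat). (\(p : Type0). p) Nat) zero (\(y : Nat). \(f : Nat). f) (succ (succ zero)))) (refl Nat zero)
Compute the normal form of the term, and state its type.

normal form:
  \(n : Type1). refl (Eq Nat zero zero) (refl Nat zero)
the term's type:
  Type1 -> Eq (Eq Nat zero zero) (refl Nat zero) (refl Nat zero)


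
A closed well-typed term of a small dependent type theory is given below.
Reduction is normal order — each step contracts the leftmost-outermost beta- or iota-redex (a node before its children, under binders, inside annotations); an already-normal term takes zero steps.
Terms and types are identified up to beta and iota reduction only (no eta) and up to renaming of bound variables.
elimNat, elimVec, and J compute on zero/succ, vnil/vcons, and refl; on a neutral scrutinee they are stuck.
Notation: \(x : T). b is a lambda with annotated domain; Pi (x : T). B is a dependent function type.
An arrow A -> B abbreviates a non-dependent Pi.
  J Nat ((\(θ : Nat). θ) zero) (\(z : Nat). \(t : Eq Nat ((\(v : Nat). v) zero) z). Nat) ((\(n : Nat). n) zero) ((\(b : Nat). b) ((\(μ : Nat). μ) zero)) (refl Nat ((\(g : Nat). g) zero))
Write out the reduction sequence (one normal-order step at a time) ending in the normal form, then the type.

normal-order reduction sequence:
  J Nat ((\(θ : Nat). θ) zero) (\(z : Nat). \(t : Eq Nat ((\(v : Nat). v) zero) z). Nat) ((\(n : Nat). n) zero) ((\(b : Nat). b) ((\(μ : Nat). μ) zero)) (refl Nat ((\(g : Nat). g) zero))
  ~> (\(θ : Nat). θ) zero
  ~> zero
inferred type:
  Nat


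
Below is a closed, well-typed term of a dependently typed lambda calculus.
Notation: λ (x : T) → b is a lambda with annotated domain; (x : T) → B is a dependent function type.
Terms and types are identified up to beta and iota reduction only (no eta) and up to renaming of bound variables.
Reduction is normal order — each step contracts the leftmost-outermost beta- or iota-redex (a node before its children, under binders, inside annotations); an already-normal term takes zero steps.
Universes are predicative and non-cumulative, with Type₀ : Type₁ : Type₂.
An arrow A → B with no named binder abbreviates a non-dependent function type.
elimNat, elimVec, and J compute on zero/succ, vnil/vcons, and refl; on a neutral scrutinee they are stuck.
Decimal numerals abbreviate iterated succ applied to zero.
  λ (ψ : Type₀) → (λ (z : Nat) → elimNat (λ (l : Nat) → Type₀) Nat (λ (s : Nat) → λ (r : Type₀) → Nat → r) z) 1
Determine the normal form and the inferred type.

resulting normal form:
  λ (ψ : Type₀) → Nat → Nat
the term's type:
  Type₀ → Type₀


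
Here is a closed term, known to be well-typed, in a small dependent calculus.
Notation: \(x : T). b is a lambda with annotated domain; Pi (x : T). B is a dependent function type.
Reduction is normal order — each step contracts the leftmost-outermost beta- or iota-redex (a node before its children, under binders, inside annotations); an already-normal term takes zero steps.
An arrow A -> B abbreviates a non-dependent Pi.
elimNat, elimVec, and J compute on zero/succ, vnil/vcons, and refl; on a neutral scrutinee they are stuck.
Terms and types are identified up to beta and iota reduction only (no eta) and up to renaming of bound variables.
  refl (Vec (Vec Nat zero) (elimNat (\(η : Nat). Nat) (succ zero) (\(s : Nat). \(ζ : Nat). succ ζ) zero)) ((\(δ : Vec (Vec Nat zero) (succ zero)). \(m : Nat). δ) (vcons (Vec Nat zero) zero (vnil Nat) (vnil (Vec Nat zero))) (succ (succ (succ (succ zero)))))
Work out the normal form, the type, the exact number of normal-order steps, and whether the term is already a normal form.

normal form:
  refl (Vec (Vec Nat zero) (succ zero)) (vcons (Vec Nat zero) zero (vnil Nat) (vnil (Vec Nat zero)))
inferred type:
  Eq (Vec (Vec Nat zero) (succ zero)) (vcons (Vec Nat zero) zero (vnil Nat) (vnil (Vec Nat zero))) (vcons (Vec Nat zero) zero (vnil Nat) (vnil (Vec Nat zero)))
reduction steps (normal order): 3
term was already normal: no
first contracted redex: an elimNat iota-redex


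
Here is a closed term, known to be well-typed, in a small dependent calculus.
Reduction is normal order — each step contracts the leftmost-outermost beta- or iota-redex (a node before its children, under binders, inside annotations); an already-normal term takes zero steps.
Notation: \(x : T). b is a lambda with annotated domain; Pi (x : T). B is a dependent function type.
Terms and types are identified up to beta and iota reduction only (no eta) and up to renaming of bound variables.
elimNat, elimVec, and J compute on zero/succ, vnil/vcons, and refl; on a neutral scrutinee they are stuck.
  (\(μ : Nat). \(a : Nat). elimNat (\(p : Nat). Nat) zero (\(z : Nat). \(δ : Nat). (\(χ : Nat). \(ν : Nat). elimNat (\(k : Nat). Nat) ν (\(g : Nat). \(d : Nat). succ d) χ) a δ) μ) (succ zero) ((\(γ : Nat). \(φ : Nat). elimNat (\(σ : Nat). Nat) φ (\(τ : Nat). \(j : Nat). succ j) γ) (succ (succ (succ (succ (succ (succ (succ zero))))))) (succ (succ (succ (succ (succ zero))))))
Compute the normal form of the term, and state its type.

reduced normal form:
  succ (succ (succ (succ (succ (succ (succ (succ (succ (succ (succ (succ zero)))))))))))
inferred type:
  Nat
observation: the leftmost-outermost redex is a beta-redex, and normalization takes 69 steps.


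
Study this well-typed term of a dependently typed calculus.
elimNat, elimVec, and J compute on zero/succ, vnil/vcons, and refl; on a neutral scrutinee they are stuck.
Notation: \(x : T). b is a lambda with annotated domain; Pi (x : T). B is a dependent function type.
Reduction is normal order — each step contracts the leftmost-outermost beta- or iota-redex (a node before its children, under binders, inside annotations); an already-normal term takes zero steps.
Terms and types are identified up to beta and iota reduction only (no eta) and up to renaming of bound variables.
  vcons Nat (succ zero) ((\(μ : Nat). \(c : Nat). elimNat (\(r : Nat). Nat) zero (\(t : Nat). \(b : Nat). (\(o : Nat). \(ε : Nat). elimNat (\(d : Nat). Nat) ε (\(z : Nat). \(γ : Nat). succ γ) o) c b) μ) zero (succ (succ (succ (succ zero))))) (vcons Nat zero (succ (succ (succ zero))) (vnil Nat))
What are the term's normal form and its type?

normal form:
  vcons Nat (succ zero) zero (vcons Nat zero (succ (succ (succ zero))) (vnil Nat))
the term's type:
  Vec Nat (succ (succ zero))
observation: contracting a beta-redex first, the term normalizes in 3 steps.


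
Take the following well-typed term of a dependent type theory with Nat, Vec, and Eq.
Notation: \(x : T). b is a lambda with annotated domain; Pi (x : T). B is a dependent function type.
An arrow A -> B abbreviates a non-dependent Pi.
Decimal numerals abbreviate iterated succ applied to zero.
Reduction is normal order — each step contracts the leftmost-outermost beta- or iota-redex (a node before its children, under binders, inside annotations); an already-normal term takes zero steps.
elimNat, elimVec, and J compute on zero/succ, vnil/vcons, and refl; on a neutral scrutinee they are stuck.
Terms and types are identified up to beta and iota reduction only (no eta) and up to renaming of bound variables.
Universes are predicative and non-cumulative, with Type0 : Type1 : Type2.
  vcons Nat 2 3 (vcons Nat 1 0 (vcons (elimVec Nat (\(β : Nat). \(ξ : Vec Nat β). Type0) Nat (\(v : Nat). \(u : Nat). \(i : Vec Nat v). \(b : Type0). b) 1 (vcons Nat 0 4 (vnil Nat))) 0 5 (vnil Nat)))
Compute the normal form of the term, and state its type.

normal form:
  vcons Nat 2 3 (vcons Nat 1 0 (vcons Nat 0 5 (vnil Nat)))
inferred type:
  Vec Nat 3
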